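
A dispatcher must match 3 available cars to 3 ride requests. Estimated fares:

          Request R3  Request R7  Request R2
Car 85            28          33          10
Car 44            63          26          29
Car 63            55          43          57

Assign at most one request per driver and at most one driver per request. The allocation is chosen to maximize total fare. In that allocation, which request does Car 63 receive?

Optimal: Car 85→Request R7 ($33), Car 44→Request R3 ($63), Car 63→Request R2 ($57) — total 33+63+57 = $153.
Column-greedy (each request in turn goes to its best remaining driver) gives $116, worse by 37.
Next-best assignment: Car 85→Request R7, Car 44→Request R2, Car 63→Request R3 = $117.
Checked against all permutations: $153 is optimal.

Car 63 receives Request R2.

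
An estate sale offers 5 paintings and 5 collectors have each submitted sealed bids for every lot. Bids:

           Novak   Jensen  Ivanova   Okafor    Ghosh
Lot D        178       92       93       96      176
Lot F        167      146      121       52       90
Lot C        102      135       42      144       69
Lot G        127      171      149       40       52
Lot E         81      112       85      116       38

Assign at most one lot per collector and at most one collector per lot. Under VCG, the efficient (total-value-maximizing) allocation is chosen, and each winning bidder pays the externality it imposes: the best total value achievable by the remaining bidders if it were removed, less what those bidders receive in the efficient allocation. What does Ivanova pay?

Efficient allocation: Novak→Lot F ($167), Jensen→Lot E ($112), Ivanova→Lot G ($149), Okafor→Lot C ($144), Ghosh→Lot D ($176); total welfare W = $748.
Ivanova receives Lot G at value $149, so the others get W − 149 = $599.
Without Ivanova: best allocation of the remaining 4 bidders over all 5 lots is Novak→Lot F ($167), Jensen→Lot G ($171), Okafor→Lot C ($144), Ghosh→Lot D ($176), total $658.
VCG payment = (others' best without Ivanova) − (others' welfare with Ivanova) = 658 − 599 = $59.

Ivanova pays $59.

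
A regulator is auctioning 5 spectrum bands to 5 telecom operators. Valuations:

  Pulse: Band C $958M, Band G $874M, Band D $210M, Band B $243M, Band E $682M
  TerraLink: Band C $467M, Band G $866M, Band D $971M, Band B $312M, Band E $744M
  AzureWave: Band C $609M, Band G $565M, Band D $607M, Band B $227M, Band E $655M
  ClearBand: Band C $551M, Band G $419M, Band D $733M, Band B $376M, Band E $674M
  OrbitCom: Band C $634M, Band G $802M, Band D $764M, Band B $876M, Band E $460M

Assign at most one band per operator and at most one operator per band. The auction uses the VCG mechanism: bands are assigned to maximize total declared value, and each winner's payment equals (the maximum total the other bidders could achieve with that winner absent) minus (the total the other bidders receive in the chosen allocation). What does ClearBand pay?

ClearBand pays $105M.

Efficient allocation: Pulse→Band C ($958M), TerraLink→Band G ($866M), AzureWave→Band E ($655M), ClearBand→Band D ($733M), OrbitCom→Band B ($876M); total welfare W = $4088M.
ClearBand receives Band D at value $733M, so the others get W − 733 = $3355M.
Without ClearBand: best allocation of the remaining 4 bidders over all 5 bands is Pulse→Band C ($958M), TerraLink→Band D ($971M), AzureWave→Band E ($655M), OrbitCom→Band B ($876M), total $3460M.
VCG payment = (others' best without ClearBand) − (others' welfare with ClearBand) = 3460 − 3355 = $105M.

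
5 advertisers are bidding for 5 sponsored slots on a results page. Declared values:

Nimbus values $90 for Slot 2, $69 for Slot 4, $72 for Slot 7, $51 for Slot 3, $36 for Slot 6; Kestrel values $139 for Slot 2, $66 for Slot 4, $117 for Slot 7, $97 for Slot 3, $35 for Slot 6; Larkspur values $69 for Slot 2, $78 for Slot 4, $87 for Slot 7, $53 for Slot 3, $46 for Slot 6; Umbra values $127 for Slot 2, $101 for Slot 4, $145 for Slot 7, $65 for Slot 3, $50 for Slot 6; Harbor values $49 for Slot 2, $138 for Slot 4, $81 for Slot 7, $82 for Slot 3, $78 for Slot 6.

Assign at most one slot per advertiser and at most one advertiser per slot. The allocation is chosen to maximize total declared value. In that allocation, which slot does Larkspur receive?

Larkspur receives Slot 6.

Optimal: Nimbus→Slot 3 ($51), Kestrel→Slot 2 ($139), Larkspur→Slot 6 ($46), Umbra→Slot 7 ($145), Harbor→Slot 4 ($138) — total 51+139+46+145+138 = $519.
Row-greedy (each advertiser in turn takes its best remaining slot) gives $428, worse by 91.
No other one-to-one assignment exceeds $519.
Larkspur's own top slot is Slot 7 ($87), but forcing Larkspur→Slot 7 and reassigning the rest optimally gives only $485 — worse by 34.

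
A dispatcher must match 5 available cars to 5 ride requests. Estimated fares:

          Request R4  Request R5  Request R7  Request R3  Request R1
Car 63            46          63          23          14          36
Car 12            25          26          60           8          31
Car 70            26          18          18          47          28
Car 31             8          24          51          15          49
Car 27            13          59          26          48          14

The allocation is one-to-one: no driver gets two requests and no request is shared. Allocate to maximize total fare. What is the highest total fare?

Optimal: Car 63→Request R4 ($46), Car 12→Request R7 ($60), Car 70→Request R3 ($47), Car 31→Request R1 ($49), Car 27→Request R5 ($59) — total 46+60+47+49+59 = $261.
Max-entry greedy (repeatedly take the single best remaining cell) gives $246, worse by 15.
Next-best assignment: Car 63→Request R5, Car 12→Request R7, Car 70→Request R4, Car 31→Request R1, Car 27→Request R3 = $246.
Checked against all permutations: $261 is optimal.

Max total: $261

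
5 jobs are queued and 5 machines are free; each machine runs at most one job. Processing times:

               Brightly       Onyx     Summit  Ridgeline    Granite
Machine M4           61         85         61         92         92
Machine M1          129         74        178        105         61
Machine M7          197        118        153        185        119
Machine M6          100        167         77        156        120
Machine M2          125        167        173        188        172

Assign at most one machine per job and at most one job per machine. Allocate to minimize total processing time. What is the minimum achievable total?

Optimal: Brightly→Machine M2 (125 min), Onyx→Machine M7 (118 min), Summit→Machine M6 (77 min), Ridgeline→Machine M4 (92 min), Granite→Machine M1 (61 min) — total 125+118+77+92+61 = 473 min.
Min-entry greedy (repeatedly take the single cheapest remaining cell) gives 505 min, worse by 32.
Next-best assignment: Brightly→Machine M2, Onyx→Machine M1, Summit→Machine M6, Ridgeline→Machine M4, Granite→Machine M7 = 487 min.
No other one-to-one assignment undercuts 473 min.

Min total: 473 min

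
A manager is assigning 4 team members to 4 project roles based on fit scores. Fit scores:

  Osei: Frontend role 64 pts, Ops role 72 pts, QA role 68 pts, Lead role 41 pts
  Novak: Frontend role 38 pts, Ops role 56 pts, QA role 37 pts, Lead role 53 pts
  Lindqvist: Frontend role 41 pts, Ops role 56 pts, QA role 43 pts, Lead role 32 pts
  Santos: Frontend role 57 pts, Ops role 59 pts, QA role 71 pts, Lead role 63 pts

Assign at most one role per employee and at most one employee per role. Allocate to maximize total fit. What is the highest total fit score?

Max total: 244 pts

Optimal: Osei→Frontend role (64 pts), Novak→Lead role (53 pts), Lindqvist→Ops role (56 pts), Santos→QA role (71 pts) — total 64+53+56+71 = 244 pts.
Max-entry greedy (repeatedly take the single best remaining cell) gives 237 pts, worse by 7.
Next-best assignment: Osei→Ops role, Novak→Lead role, Lindqvist→Frontend role, Santos→QA role = 237 pts.
No other one-to-one assignment exceeds 244 pts.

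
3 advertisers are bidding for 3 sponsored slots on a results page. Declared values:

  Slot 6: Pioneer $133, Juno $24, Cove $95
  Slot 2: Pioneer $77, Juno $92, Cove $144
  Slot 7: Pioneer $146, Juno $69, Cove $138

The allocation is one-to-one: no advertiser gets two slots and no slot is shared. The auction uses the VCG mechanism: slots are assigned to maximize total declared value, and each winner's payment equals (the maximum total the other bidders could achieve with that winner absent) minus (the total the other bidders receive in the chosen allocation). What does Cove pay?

Cove pays $13.

Efficient allocation: Pioneer→Slot 6 ($133), Juno→Slot 2 ($92), Cove→Slot 7 ($138); total welfare W = $363.
Cove receives Slot 7 at value $138, so the others get W − 138 = $225.
Without Cove: best allocation of the remaining 2 bidders over all 3 slots is Pioneer→Slot 7 ($146), Juno→Slot 2 ($92), total $238.
VCG payment = (others' best without Cove) − (others' welfare with Cove) = 238 − 225 = $13.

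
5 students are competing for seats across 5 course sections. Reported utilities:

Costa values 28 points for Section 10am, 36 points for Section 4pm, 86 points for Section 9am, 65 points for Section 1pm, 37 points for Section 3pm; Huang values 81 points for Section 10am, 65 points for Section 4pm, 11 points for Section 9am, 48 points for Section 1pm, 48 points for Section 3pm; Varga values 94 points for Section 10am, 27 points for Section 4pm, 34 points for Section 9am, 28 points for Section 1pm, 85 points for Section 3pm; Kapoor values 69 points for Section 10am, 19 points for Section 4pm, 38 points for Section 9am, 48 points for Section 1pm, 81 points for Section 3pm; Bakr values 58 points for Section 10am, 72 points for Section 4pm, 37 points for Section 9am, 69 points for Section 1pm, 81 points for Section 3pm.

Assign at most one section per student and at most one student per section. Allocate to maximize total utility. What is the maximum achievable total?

Treat this as an assignment problem: match each student to one section.
Optimal: Costa→Section 9am (86 points), Huang→Section 4pm (65 points), Varga→Section 10am (94 points), Kapoor→Section 3pm (81 points), Bakr→Section 1pm (69 points) — total 86+65+94+81+69 = 395 points.
Column-greedy (each section in turn goes to its best remaining student) gives 381 points, worse by 14.

Max total: 395 points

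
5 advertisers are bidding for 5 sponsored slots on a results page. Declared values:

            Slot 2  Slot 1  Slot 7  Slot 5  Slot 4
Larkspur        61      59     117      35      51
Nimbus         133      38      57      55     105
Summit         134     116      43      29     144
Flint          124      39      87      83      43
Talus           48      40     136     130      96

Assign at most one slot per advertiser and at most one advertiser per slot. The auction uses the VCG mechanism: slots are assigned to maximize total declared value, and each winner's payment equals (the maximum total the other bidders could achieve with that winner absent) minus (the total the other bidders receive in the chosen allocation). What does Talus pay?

Efficient allocation: Larkspur→Slot 7 ($117), Nimbus→Slot 4 ($105), Summit→Slot 1 ($116), Flint→Slot 2 ($124), Talus→Slot 5 ($130); total welfare W = $592.
Talus receives Slot 5 at value $130, so the others get W − 130 = $462.
Without Talus: best allocation of the remaining 4 bidders over all 5 slots is Larkspur→Slot 7 ($117), Nimbus→Slot 2 ($133), Summit→Slot 4 ($144), Flint→Slot 5 ($83), total $477.
VCG payment = (others' best without Talus) − (others' welfare with Talus) = 477 − 462 = $15.

Talus pays $15.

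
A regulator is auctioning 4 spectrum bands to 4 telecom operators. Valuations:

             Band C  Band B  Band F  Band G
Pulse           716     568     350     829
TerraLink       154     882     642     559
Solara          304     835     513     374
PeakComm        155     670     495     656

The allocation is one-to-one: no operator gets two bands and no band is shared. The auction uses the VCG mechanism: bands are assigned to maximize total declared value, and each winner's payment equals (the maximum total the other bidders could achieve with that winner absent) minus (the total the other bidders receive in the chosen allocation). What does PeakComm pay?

Efficient allocation: Pulse→Band C ($716M), TerraLink→Band F ($642M), Solara→Band B ($835M), PeakComm→Band G ($656M); total welfare W = $2849M.
PeakComm receives Band G at value $656M, so the others get W − 656 = $2193M.
Without PeakComm: best allocation of the remaining 3 bidders over all 4 bands is Pulse→Band G ($829M), TerraLink→Band F ($642M), Solara→Band B ($835M), total $2306M.
VCG payment = (others' best without PeakComm) − (others' welfare with PeakComm) = 2306 − 2193 = $113M.

PeakComm pays $113M.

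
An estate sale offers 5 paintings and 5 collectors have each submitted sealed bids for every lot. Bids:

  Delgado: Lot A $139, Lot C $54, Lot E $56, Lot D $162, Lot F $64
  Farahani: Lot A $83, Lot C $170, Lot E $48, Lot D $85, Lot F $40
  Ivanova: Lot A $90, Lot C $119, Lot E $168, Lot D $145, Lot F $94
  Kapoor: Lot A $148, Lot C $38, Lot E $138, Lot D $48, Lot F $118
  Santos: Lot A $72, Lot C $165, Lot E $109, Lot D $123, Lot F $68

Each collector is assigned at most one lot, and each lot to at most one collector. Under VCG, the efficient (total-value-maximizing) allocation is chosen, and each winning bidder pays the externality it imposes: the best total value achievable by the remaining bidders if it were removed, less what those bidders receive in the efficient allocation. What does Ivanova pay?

Efficient allocation: Delgado→Lot A ($139), Farahani→Lot C ($170), Ivanova→Lot E ($168), Kapoor→Lot F ($118), Santos→Lot D ($123); total welfare W = $718.
Ivanova receives Lot E at value $168, so the others get W − 168 = $550.
Without Ivanova: best allocation of the remaining 4 bidders over all 5 lots is Delgado→Lot D ($162), Farahani→Lot C ($170), Kapoor→Lot A ($148), Santos→Lot E ($109), total $589.
VCG payment = (others' best without Ivanova) − (others' welfare with Ivanova) = 589 − 550 = $39.

Ivanova pays $39.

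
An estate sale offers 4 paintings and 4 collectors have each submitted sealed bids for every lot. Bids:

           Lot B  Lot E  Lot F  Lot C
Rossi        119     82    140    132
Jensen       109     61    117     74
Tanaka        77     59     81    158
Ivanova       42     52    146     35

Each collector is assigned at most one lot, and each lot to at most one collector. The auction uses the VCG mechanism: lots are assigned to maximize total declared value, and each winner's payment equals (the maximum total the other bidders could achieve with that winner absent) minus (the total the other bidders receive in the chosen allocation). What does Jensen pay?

Efficient allocation: Rossi→Lot E ($82), Jensen→Lot B ($109), Tanaka→Lot C ($158), Ivanova→Lot F ($146); total welfare W = $495.
Jensen receives Lot B at value $109, so the others get W − 109 = $386.
Without Jensen: best allocation of the remaining 3 bidders over all 4 lots is Rossi→Lot B ($119), Tanaka→Lot C ($158), Ivanova→Lot F ($146), total $423.
VCG payment = (others' best without Jensen) − (others' welfare with Jensen) = 423 − 386 = $37.

Jensen pays $37.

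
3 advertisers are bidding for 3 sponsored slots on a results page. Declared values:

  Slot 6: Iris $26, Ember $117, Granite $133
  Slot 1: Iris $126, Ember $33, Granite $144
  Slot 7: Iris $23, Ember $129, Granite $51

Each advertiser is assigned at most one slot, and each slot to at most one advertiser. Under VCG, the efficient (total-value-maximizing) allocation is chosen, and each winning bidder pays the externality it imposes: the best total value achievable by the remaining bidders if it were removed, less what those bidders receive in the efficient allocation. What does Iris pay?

Efficient allocation: Iris→Slot 1 ($126), Ember→Slot 7 ($129), Granite→Slot 6 ($133); total welfare W = $388.
Iris receives Slot 1 at value $126, so the others get W − 126 = $262.
Without Iris: best allocation of the remaining 2 bidders over all 3 slots is Ember→Slot 7 ($129), Granite→Slot 1 ($144), total $273.
VCG payment = (others' best without Iris) − (others' welfare with Iris) = 273 − 262 = $11.

Iris pays $11.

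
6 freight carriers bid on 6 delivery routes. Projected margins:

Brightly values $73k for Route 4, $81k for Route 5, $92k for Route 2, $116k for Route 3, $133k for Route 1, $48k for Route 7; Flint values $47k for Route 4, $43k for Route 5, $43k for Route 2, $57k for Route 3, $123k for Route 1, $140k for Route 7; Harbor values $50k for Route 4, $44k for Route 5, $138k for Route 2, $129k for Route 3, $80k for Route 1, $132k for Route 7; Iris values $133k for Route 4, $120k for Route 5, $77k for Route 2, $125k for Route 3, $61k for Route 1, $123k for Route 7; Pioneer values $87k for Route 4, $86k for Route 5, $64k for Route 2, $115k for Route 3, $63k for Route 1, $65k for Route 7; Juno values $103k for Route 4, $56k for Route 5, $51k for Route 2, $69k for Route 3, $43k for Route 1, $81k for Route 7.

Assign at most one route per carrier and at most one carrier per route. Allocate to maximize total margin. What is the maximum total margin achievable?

Maximum total: $749k

Optimal: Brightly→Route 1 ($133k), Flint→Route 7 ($140k), Harbor→Route 2 ($138k), Iris→Route 5 ($120k), Pioneer→Route 3 ($115k), Juno→Route 4 ($103k) — total 133+140+138+120+115+103 = $749k.
Row-greedy (each carrier in turn takes its best remaining route) gives $715k, worse by 34.
Swapping Juno↔Flint (Juno→Route 7 $81k, Flint→Route 4 $47k) loses 115.
Checked against all permutations: $749k is optimal.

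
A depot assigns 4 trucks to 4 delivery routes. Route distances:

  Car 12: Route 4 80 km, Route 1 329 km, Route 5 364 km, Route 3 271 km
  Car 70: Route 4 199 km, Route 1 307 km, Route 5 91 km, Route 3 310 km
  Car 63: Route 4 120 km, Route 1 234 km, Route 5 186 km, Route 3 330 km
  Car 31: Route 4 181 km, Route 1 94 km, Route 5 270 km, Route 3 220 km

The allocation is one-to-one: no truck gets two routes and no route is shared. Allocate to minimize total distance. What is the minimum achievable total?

Optimal: Car 12→Route 3 (271 km), Car 70→Route 5 (91 km), Car 63→Route 4 (120 km), Car 31→Route 1 (94 km) — total 271+91+120+94 = 576 km.
Min-entry greedy (repeatedly take the single cheapest remaining cell) gives 595 km, worse by 19.
Next-best assignment: Car 12→Route 4, Car 70→Route 5, Car 63→Route 3, Car 31→Route 1 = 595 km.
Every other assignment is strictly worse.

Min total: 576 km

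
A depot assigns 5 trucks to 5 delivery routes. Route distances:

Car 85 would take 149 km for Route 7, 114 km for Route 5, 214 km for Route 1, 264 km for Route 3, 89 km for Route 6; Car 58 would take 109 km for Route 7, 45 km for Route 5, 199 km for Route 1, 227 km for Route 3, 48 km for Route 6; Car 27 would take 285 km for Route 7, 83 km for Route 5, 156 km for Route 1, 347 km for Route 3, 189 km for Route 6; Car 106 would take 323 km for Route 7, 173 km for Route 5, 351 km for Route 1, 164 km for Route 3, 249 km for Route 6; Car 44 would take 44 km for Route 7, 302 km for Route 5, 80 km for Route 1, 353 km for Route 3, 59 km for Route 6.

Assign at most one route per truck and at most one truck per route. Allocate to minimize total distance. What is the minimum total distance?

Min total: 498 km

Optimal: Car 85→Route 6 (89 km), Car 58→Route 5 (45 km), Car 27→Route 1 (156 km), Car 106→Route 3 (164 km), Car 44→Route 7 (44 km) — total 89+45+156+164+44 = 498 km.
Next-best assignment: Car 85→Route 7, Car 58→Route 6, Car 27→Route 5, Car 106→Route 3, Car 44→Route 1 = 524 km.
Swapping Car 85↔Car 27 (Car 85→Route 1 214 km, Car 27→Route 6 189 km) adds 158.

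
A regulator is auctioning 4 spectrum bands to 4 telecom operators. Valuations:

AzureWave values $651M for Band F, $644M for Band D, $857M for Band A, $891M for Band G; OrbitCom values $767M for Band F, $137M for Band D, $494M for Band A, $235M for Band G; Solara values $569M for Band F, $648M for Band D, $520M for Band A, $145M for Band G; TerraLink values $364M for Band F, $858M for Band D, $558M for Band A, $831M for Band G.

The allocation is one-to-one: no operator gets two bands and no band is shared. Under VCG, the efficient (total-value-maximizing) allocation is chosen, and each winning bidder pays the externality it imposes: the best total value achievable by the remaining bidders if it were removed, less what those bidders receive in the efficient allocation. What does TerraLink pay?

TerraLink pays $34M.

Efficient allocation: AzureWave→Band A ($857M), OrbitCom→Band F ($767M), Solara→Band D ($648M), TerraLink→Band G ($831M); total welfare W = $3103M.
TerraLink receives Band G at value $831M, so the others get W − 831 = $2272M.
Without TerraLink: best allocation of the remaining 3 bidders over all 4 bands is AzureWave→Band G ($891M), OrbitCom→Band F ($767M), Solara→Band D ($648M), total $2306M.
VCG payment = (others' best without TerraLink) − (others' welfare with TerraLink) = 2306 − 2272 = $34M.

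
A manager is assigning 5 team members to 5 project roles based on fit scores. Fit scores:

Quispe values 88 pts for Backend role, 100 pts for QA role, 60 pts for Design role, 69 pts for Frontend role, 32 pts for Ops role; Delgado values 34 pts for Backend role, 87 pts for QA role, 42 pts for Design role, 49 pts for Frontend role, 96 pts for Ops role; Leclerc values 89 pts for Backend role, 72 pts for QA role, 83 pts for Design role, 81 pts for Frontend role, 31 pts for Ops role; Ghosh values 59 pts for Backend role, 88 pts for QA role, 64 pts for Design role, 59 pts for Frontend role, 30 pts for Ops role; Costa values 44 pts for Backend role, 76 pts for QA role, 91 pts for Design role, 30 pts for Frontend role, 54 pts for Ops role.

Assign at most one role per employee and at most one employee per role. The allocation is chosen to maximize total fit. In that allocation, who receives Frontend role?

Treat this as an assignment problem: match each employee to one role.
Optimal: Quispe→Backend role (88 pts), Delgado→Ops role (96 pts), Leclerc→Frontend role (81 pts), Ghosh→QA role (88 pts), Costa→Design role (91 pts) — total 88+96+81+88+91 = 444 pts.
Row-greedy (each employee in turn takes its best remaining role) gives 379 pts, worse by 65.
Next-best assignment: Quispe→QA role, Delgado→Ops role, Leclerc→Backend role, Ghosh→Frontend role, Costa→Design role = 435 pts.
No other one-to-one assignment exceeds 444 pts.
Leclerc's own top role is Backend role (89 pts), but forcing Leclerc→Backend role and reassigning the rest optimally gives only 435 pts — worse by 9.

Leclerc receives Frontend role.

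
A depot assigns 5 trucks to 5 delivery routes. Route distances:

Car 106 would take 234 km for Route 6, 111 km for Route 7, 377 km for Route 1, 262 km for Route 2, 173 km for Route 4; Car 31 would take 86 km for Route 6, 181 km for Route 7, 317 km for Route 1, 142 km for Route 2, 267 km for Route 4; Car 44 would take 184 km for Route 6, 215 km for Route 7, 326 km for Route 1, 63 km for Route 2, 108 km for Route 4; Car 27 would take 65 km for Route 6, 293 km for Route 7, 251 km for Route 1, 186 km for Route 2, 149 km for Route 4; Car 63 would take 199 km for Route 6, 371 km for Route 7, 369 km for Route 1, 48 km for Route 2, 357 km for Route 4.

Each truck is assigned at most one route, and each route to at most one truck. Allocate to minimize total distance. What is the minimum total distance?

Optimal: Car 106→Route 7 (111 km), Car 31→Route 6 (86 km), Car 44→Route 4 (108 km), Car 27→Route 1 (251 km), Car 63→Route 2 (48 km) — total 111+86+108+251+48 = 604 km.
Min-entry greedy (repeatedly take the single cheapest remaining cell) gives 649 km, worse by 45.
No other one-to-one assignment undercuts 604 km.

Min total: 604 km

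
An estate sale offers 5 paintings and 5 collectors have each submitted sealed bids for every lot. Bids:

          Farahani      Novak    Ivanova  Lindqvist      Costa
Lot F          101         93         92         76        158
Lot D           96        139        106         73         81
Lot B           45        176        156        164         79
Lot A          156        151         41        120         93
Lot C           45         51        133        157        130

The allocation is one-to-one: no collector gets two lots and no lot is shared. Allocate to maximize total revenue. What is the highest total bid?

Optimal: Farahani→Lot A ($156), Novak→Lot D ($139), Ivanova→Lot B ($156), Lindqvist→Lot C ($157), Costa→Lot F ($158) — total 156+139+156+157+158 = $766.
Row-greedy (each collector in turn takes its best remaining lot) gives $622, worse by 144.
Next-best assignment: Farahani→Lot A, Novak→Lot B, Ivanova→Lot D, Lindqvist→Lot C, Costa→Lot F = $753.
Swapping Ivanova↔Lindqvist (Ivanova→Lot C $133, Lindqvist→Lot B $164) loses 16.

Max total: $766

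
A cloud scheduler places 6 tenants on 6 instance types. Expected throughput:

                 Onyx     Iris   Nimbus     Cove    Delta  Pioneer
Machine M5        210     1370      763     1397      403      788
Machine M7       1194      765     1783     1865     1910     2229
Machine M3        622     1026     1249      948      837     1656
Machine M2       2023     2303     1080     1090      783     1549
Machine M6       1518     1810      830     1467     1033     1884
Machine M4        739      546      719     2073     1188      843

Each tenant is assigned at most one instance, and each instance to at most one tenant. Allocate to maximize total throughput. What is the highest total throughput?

Optimal: Onyx→Machine M2 (2023 ops/s), Iris→Machine M5 (1370 ops/s), Nimbus→Machine M3 (1249 ops/s), Cove→Machine M4 (2073 ops/s), Delta→Machine M7 (1910 ops/s), Pioneer→Machine M6 (1884 ops/s) — total 2023+1370+1249+2073+1910+1884 = 10509 ops/s.
Column-greedy (each instance in turn goes to its best remaining tenant) gives 9884 ops/s, worse by 625.
No other one-to-one assignment exceeds 10509 ops/s.

Maximum total: 10509 ops/s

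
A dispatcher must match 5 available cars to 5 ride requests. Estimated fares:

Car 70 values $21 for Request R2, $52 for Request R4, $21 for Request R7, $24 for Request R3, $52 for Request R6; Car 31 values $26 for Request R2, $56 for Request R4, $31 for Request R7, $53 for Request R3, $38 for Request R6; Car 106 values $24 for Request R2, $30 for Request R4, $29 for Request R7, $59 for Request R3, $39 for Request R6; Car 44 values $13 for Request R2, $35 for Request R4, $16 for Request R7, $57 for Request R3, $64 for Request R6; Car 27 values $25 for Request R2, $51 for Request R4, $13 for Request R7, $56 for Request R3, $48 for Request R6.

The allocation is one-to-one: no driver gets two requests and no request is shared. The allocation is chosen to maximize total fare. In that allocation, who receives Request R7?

Optimal: Car 70→Request R4 ($52), Car 31→Request R7 ($31), Car 106→Request R3 ($59), Car 44→Request R6 ($64), Car 27→Request R2 ($25) — total 52+31+59+64+25 = $231.
Next-best assignment: Car 70→Request R4, Car 31→Request R2, Car 106→Request R7, Car 44→Request R6, Car 27→Request R3 = $227.
Every other assignment is strictly worse.
Car 31's own top request is Request R4 ($56), but forcing Car 31→Request R4 and reassigning the rest optimally gives only $226 — worse by 5.

Car 31 receives Request R7.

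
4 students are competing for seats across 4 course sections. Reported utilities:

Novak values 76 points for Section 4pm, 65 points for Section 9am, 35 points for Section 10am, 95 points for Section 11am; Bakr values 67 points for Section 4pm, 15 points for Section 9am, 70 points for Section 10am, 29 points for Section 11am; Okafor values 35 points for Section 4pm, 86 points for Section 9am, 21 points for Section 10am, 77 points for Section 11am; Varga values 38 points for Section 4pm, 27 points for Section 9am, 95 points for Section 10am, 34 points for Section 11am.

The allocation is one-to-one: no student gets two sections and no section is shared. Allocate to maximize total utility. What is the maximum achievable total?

Max total: 343 points

Optimal: Novak→Section 11am (95 points), Bakr→Section 4pm (67 points), Okafor→Section 9am (86 points), Varga→Section 10am (95 points) — total 95+67+86+95 = 343 points.
Row-greedy (each student in turn takes its best remaining section) gives 289 points, worse by 54.
Next-best assignment: Novak→Section 9am, Bakr→Section 4pm, Okafor→Section 11am, Varga→Section 10am = 304 points.
Swapping Bakr↔Novak (Bakr→Section 11am 29 points, Novak→Section 4pm 76 points) loses 57.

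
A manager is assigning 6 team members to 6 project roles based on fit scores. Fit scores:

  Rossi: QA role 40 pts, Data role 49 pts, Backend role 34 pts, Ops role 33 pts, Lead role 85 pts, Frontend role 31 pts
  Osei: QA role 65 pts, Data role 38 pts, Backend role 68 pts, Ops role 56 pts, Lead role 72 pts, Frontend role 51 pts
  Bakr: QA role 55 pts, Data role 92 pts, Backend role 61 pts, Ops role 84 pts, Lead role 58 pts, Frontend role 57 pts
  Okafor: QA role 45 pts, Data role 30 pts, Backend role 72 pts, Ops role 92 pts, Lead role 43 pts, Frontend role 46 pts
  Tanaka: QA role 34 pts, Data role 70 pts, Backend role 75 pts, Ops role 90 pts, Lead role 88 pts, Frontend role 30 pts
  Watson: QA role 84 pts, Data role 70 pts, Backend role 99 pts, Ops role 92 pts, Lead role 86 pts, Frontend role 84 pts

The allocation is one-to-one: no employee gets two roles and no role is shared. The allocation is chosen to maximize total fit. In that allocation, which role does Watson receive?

Treat this as an assignment problem: match each employee to one role.
Optimal: Rossi→Lead role (85 pts), Osei→QA role (65 pts), Bakr→Data role (92 pts), Okafor→Ops role (92 pts), Tanaka→Backend role (75 pts), Watson→Frontend role (84 pts) — total 85+65+92+92+75+84 = 493 pts.
Row-greedy (each employee in turn takes its best remaining role) gives 455 pts, worse by 38.
Next-best assignment: Rossi→Lead role, Osei→QA role, Bakr→Data role, Okafor→Backend role, Tanaka→Ops role, Watson→Frontend role = 488 pts.
No other one-to-one assignment exceeds 493 pts.
Watson's own top role is Backend role (99 pts), but forcing Watson→Backend role and reassigning the rest optimally gives only 477 pts — worse by 16.

Watson receives Frontend role.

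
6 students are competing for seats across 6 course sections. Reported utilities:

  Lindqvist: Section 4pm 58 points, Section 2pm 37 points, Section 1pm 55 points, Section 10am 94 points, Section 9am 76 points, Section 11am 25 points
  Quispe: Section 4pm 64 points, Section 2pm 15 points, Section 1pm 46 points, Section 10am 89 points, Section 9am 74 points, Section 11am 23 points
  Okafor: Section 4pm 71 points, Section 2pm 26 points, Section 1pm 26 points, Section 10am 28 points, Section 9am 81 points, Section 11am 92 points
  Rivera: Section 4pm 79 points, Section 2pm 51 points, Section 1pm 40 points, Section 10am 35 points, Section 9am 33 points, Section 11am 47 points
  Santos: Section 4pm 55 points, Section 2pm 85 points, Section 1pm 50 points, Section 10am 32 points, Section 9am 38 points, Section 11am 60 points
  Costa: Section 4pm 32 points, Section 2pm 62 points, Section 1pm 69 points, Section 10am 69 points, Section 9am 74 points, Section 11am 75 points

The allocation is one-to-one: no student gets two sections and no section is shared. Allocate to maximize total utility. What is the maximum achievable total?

Optimal: Lindqvist→Section 10am (94 points), Quispe→Section 9am (74 points), Okafor→Section 11am (92 points), Rivera→Section 4pm (79 points), Santos→Section 2pm (85 points), Costa→Section 1pm (69 points) — total 94+74+92+79+85+69 = 493 points.
Column-greedy (each section in turn goes to its best remaining student) gives 431 points, worse by 62.
Next-best assignment: Lindqvist→Section 9am, Quispe→Section 10am, Okafor→Section 11am, Rivera→Section 4pm, Santos→Section 2pm, Costa→Section 1pm = 490 points.
Every other assignment is strictly worse.

Maximum total: 493 points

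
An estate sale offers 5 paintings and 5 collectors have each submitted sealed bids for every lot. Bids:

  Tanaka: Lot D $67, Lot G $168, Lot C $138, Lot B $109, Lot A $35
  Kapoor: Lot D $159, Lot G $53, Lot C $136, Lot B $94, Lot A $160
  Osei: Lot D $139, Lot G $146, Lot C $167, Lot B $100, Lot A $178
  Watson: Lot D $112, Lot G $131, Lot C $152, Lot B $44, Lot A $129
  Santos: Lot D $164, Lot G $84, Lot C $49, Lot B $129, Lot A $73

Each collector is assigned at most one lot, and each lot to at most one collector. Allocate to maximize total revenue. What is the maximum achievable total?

Maximum total: $786

Optimal: Tanaka→Lot G ($168), Kapoor→Lot D ($159), Osei→Lot A ($178), Watson→Lot C ($152), Santos→Lot B ($129) — total 168+159+178+152+129 = $786.
Column-greedy (each lot in turn goes to its best remaining collector) gives $722, worse by 64.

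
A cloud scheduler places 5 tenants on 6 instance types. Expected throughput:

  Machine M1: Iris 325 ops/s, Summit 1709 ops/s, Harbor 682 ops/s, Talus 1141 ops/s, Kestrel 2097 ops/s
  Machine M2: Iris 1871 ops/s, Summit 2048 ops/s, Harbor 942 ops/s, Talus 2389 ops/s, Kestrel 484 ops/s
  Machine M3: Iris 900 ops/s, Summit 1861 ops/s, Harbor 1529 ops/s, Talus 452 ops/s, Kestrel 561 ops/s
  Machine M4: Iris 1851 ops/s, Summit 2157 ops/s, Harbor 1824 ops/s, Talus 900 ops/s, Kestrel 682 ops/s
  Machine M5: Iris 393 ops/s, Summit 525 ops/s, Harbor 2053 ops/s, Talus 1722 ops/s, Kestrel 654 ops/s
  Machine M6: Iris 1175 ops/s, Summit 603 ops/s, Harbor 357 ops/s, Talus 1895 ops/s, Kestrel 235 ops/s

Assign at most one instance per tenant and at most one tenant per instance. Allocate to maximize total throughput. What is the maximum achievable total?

This is the linear assignment problem.
Optimal: Iris→Machine M4 (1851 ops/s), Summit→Machine M3 (1861 ops/s), Harbor→Machine M5 (2053 ops/s), Talus→Machine M2 (2389 ops/s), Kestrel→Machine M1 (2097 ops/s) — total 1851+1861+2053+2389+2097 = 10251 ops/s.
Max-entry greedy (repeatedly take the single best remaining cell) gives 9871 ops/s, worse by 380.
Every other assignment is strictly worse.

Max total: 10251 ops/s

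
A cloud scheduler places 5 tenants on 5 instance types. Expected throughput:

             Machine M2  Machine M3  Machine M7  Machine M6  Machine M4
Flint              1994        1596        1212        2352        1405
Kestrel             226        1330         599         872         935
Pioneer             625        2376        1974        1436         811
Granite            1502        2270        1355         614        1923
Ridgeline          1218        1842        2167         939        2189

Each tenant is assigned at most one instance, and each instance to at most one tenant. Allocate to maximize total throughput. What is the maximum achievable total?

Maximum total: 9347 ops/s

This is a one-to-one assignment (maximum-weight bipartite matching).
Optimal: Flint→Machine M6 (2352 ops/s), Kestrel→Machine M3 (1330 ops/s), Pioneer→Machine M7 (1974 ops/s), Granite→Machine M2 (1502 ops/s), Ridgeline→Machine M4 (2189 ops/s) — total 2352+1330+1974+1502+2189 = 9347 ops/s.
Max-entry greedy (repeatedly take the single best remaining cell) gives 9018 ops/s, worse by 329.
Next-best assignment: Flint→Machine M2, Kestrel→Machine M6, Pioneer→Machine M3, Granite→Machine M4, Ridgeline→Machine M7 = 9332 ops/s.
Every other assignment is strictly worse.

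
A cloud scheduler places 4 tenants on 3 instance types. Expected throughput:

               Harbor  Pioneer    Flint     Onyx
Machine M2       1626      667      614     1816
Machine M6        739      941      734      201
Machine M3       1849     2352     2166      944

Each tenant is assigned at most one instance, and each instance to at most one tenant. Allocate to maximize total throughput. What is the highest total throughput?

This is the linear assignment problem.
Optimal: Onyx→Machine M2 (1816 ops/s), Pioneer→Machine M6 (941 ops/s), Flint→Machine M3 (2166 ops/s) — total 1816+941+2166 = 4923 ops/s.
Row-greedy (each tenant in turn takes its best remaining instance) gives 3404 ops/s, worse by 1519.
Next-best assignment: Onyx→Machine M2, Harbor→Machine M6, Pioneer→Machine M3 = 4907 ops/s.
No other one-to-one assignment exceeds 4923 ops/s.

Maximum total: 4923 ops/s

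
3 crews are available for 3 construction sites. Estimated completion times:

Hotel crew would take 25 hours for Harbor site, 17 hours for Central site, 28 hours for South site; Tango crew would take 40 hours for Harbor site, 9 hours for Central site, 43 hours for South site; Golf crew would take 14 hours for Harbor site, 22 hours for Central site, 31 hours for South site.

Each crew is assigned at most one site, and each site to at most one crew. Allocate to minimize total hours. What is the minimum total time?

Min total: 51 hours

Optimal: Hotel crew→South site (28 hours), Tango crew→Central site (9 hours), Golf crew→Harbor site (14 hours) — total 28+9+14 = 51 hours.
Row-greedy (each crew in turn takes its cheapest remaining site) gives 88 hours, worse by 37.
Next-best assignment: Hotel crew→Harbor site, Tango crew→Central site, Golf crew→South site = 65 hours.
No other one-to-one assignment undercuts 51 hours.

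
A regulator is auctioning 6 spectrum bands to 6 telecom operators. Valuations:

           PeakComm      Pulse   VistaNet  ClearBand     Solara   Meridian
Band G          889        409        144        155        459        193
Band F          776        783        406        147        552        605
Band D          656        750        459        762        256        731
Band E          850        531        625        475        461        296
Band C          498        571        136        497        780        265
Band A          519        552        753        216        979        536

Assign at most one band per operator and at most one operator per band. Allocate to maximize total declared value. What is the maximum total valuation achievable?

Max total: $4504M

Optimal: PeakComm→Band G ($889M), Pulse→Band F ($783M), VistaNet→Band E ($625M), ClearBand→Band C ($497M), Solara→Band A ($979M), Meridian→Band D ($731M) — total 889+783+625+497+979+731 = $4504M.
Next-best assignment: PeakComm→Band G, Pulse→Band C, VistaNet→Band E, ClearBand→Band D, Solara→Band A, Meridian→Band F = $4431M.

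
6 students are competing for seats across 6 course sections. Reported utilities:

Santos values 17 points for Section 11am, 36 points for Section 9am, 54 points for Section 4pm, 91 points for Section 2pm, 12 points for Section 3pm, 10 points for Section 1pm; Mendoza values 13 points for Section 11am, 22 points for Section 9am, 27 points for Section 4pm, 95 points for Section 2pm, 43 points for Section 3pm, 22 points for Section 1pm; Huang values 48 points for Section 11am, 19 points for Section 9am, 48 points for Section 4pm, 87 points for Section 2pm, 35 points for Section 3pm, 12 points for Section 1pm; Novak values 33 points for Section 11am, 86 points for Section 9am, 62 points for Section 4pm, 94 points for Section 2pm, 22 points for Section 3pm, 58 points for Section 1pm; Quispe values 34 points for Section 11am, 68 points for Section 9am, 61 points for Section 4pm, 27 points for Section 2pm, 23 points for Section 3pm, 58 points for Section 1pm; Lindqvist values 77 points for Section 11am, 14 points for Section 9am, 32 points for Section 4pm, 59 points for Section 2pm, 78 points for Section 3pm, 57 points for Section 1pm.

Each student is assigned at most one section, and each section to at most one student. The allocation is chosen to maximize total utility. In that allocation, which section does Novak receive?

Treat this as an assignment problem: match each student to one section.
Optimal: Santos→Section 4pm (54 points), Mendoza→Section 2pm (95 points), Huang→Section 11am (48 points), Novak→Section 9am (86 points), Quispe→Section 1pm (58 points), Lindqvist→Section 3pm (78 points) — total 54+95+48+86+58+78 = 419 points.
Row-greedy (each student in turn takes its best remaining section) gives 386 points, worse by 33.
Novak's own top section is Section 2pm (94 points), but forcing Novak→Section 2pm and reassigning the rest optimally gives only 364 points — worse by 55.

Novak receives Section 9am.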